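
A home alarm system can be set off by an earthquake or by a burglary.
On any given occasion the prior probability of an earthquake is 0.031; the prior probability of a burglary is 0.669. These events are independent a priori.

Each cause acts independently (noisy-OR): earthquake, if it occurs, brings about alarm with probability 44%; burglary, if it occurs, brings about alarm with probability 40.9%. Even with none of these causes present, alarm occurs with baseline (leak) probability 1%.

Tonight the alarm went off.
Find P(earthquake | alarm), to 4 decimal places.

Under noisy-OR, P(alarm | causes) = 1 − (1−0.01)·∏(1−qᵢ) over the active causes.
For the numerator, keep only earthquake=true terms: 0.004572 + 0.013944 = 0.018516
Normalizer over all consistent configurations: 0.01*0.969*0.331 + 0.41491*0.969*0.669 + 0.4456*0.031*0.331 + 0.67235*0.031*0.669 = 0.290693
Posterior = 0.018516 / 0.290693 ≈ 0.0637

P(earthquake | alarm) ≈ 0.0637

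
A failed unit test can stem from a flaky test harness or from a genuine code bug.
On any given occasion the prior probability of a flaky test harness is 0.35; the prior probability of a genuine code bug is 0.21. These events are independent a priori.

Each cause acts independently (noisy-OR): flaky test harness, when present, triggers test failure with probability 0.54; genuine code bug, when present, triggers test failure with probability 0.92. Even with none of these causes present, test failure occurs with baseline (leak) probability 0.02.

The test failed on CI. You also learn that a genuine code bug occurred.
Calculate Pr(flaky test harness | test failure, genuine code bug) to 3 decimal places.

Pr(flaky test harness | test failure, genuine code bug) ≈ 0.360

Under noisy-OR, P(test failure | causes) = 1 − (1−0.02)·∏(1−qᵢ) over the active causes.
P(test failure | genuine code bug) = 0.9216×0.65 + 0.963936×0.35 = 0.599040 + 0.337378 = 0.936418
Restricting to configurations with flaky test harness present: 0.963936×0.35 = 0.337378.
P(flaky test harness | test failure, genuine code bug) = 0.337378 / 0.936418 ≈ 0.360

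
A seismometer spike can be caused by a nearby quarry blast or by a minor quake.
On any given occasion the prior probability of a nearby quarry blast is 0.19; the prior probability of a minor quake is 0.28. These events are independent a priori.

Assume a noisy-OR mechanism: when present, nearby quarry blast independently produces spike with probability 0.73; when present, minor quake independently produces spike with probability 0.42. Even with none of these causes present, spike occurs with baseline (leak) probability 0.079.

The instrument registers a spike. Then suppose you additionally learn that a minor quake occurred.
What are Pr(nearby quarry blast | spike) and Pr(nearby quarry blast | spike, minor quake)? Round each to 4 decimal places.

Pr(nearby quarry blast | spike) ≈ 0.4943; Pr(nearby quarry blast | spike, minor quake) ≈ 0.3012

Under noisy-OR, P(spike | causes) = 1 − (1−0.079)·∏(1−qᵢ) over the active causes.
P(spike) = 0.079×0.81×0.72 + 0.46582×0.81×0.28 + 0.75133×0.19×0.72 + 0.855771×0.19×0.28 = 0.046073 + 0.105648 + 0.102782 + 0.045527 = 0.300030
Restricting to configurations with nearby quarry blast present: 0.102782 + 0.045527 = 0.148309.
Hence the posterior is 0.148309/0.300030 ≈ 0.4943.

With the extra evidence:
Weight on nearby quarry blast=true, given the evidence: 0.855771×0.19 = 0.162596
Normalizer over all consistent configurations: 0.46582×0.81 + 0.855771×0.19 = 0.539910
P(nearby quarry blast | spike, minor quake) = 0.162596/0.539910 ≈ 0.3012
This is intercausal reasoning (explaining away): once minor quake accounts for the spike, nearby quarry blast becomes less likely.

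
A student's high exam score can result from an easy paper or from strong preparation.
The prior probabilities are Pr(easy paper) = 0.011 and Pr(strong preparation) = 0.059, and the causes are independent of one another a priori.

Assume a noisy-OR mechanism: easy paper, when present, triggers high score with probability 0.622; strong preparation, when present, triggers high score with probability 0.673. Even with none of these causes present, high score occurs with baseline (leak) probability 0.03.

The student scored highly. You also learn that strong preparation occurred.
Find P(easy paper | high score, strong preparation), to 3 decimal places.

Under noisy-OR, P(high score | causes) = 1 − (1−0.03)·∏(1−qᵢ) over the active causes.
Weight on easy paper=true, given the evidence: 0.880102*0.011 = 0.009681
The normalizing constant is 0.68281*0.989 + 0.880102*0.011 = 0.684980
Posterior = 0.009681 / 0.684980 ≈ 0.014

P(easy paper | high score, strong preparation) ≈ 0.014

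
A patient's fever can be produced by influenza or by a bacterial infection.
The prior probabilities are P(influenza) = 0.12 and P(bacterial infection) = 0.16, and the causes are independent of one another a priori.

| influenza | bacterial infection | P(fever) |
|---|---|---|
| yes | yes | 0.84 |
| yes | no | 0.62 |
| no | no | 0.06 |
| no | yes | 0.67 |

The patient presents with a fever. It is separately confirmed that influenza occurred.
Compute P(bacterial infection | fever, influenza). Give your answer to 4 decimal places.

P(fever | influenza) = 0.62·0.84 + 0.84·0.16 = 0.520800 + 0.134400 = 0.655200
Restricting to configurations with bacterial infection present: 0.84·0.16 = 0.134400.
Hence the posterior is 0.134400/0.655200 ≈ 0.2051.

P(bacterial infection | fever, influenza) ≈ 0.2051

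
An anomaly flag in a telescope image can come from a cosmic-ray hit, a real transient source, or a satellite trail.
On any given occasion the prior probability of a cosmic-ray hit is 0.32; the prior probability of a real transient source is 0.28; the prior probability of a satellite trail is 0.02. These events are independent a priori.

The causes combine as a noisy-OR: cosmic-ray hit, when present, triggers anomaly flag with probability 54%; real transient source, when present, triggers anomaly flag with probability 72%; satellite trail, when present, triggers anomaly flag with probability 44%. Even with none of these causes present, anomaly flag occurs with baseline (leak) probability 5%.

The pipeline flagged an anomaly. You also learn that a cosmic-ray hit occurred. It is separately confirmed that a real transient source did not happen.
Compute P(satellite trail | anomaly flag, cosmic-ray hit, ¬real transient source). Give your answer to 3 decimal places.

P(satellite trail | anomaly flag, cosmic-ray hit, ¬real transient source) ≈ 0.027

Under noisy-OR, P(anomaly flag | causes) = 1 − (1−0.05)·∏(1−qᵢ) over the active causes.
Enumerate both values of satellite trail and weight by the priors:
  P(anomaly flag | cosmic-ray hit, ¬real transient source) = 0.563×0.98 + 0.75528×0.02
        = 0.551740 + 0.015106 = 0.566846
The terms with satellite trail present sum to 0.015106, so
  P(satellite trail | anomaly flag, cosmic-ray hit, ¬real transient source) = 0.015106 / 0.566846 ≈ 0.027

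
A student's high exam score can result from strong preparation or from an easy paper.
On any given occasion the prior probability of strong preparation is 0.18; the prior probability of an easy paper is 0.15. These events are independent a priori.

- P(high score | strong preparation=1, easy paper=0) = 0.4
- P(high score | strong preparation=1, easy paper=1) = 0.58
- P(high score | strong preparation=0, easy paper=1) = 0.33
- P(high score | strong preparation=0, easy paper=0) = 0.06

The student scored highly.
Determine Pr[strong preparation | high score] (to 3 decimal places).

Numerator (weight on configurations with strong preparation): 0.061200 + 0.015660 = 0.076860
Denominator P(high score): 0.06·0.82·0.85 + 0.33·0.82·0.15 + 0.4·0.18·0.85 + 0.58·0.18·0.15 = 0.159270
Posterior = 0.076860 / 0.159270 ≈ 0.483

Pr[strong preparation | high score] ≈ 0.483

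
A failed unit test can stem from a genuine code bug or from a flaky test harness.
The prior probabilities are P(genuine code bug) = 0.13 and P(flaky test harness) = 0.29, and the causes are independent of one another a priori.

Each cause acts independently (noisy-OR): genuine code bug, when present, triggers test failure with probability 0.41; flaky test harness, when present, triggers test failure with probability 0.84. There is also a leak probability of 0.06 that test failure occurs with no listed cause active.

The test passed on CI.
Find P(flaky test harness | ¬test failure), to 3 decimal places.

Under noisy-OR, P(test failure | causes) = 1 − (1−0.06)·∏(1−qᵢ) over the active causes.
By total probability over the 4 (genuine code bug, flaky test harness) configurations:
  P(¬test failure) = 0.94*0.87*0.71 + 0.1504*0.87*0.29 + 0.5546*0.13*0.71 + 0.088736*0.13*0.29
        = 0.580638 + 0.037946 + 0.051190 + 0.003345 = 0.673119
The terms with flaky test harness present sum to 0.041291, so
  P(flaky test harness | ¬test failure) = 0.041291 / 0.673119 ≈ 0.061

P(flaky test harness | ¬test failure) ≈ 0.061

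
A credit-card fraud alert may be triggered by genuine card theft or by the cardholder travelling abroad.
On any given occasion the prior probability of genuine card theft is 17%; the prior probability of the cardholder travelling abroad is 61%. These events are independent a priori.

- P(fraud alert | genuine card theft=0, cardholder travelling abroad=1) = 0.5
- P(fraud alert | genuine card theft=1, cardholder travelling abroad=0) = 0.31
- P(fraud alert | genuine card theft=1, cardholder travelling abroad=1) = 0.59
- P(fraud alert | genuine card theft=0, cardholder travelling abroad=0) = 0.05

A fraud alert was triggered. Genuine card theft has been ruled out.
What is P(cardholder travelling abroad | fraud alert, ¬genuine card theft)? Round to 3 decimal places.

P(cardholder travelling abroad | fraud alert, ¬genuine card theft) ≈ 0.940

Weight on cardholder travelling abroad=true, given the evidence: 0.5·0.61 = 0.305000
Denominator P(fraud alert | ¬genuine card theft): 0.05·0.39 + 0.5·0.61 = 0.324500
P(cardholder travelling abroad | fraud alert, ¬genuine card theft) = 0.305000/0.324500 ≈ 0.940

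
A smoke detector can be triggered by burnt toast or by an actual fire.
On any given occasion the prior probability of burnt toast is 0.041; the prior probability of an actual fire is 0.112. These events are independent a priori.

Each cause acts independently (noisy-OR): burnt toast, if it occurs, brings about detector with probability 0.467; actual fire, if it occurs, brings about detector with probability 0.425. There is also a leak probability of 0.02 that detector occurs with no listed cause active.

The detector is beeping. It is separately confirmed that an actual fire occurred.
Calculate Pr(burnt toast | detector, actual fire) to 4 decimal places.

Pr(burnt toast | detector, actual fire) ≈ 0.0641

Under noisy-OR, P(detector | causes) = 1 − (1−0.02)·∏(1−qᵢ) over the active causes.
Numerator (weight on configurations with burnt toast): 0.699655*0.041 = 0.028686
Normalizer over all consistent configurations: 0.4365*0.959 + 0.699655*0.041 = 0.447289
P(burnt toast | detector, actual fire) = 0.028686/0.447289 ≈ 0.0641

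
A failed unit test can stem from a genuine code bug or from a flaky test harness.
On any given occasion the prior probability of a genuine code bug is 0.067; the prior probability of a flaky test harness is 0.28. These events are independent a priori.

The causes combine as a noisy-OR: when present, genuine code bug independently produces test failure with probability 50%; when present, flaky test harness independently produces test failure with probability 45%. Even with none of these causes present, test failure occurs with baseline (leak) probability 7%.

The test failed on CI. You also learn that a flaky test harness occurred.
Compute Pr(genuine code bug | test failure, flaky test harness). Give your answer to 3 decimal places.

Pr(genuine code bug | test failure, flaky test harness) ≈ 0.099

Under noisy-OR, P(test failure | causes) = 1 − (1−0.07)·∏(1−qᵢ) over the active causes.
Numerator (weight on configurations with genuine code bug): 0.74425×0.067 = 0.049865
Normalizer over all consistent configurations: 0.4885×0.933 + 0.74425×0.067 = 0.505636
P(genuine code bug | test failure, flaky test harness) = 0.049865/0.505636 ≈ 0.099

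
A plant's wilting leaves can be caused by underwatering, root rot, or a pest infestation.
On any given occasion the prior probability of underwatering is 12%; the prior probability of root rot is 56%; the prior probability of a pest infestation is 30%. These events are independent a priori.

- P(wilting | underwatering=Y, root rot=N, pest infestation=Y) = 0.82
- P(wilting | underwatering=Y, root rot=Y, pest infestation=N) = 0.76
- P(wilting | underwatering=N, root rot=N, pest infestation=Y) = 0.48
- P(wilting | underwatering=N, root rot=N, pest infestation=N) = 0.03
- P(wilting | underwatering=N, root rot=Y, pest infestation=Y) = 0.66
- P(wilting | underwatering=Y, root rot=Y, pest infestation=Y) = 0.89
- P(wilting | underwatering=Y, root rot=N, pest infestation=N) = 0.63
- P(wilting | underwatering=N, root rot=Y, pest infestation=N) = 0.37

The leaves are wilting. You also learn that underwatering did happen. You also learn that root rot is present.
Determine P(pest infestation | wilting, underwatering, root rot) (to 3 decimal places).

P(pest infestation | wilting, underwatering, root rot) ≈ 0.334

By total probability over both values of pest infestation:
  P(wilting | underwatering, root rot) = 0.76*0.7 + 0.89*0.3
        = 0.532000 + 0.267000 = 0.799000
The terms with pest infestation present sum to 0.267000, so
  P(pest infestation | wilting, underwatering, root rot) = 0.267000 / 0.799000 ≈ 0.334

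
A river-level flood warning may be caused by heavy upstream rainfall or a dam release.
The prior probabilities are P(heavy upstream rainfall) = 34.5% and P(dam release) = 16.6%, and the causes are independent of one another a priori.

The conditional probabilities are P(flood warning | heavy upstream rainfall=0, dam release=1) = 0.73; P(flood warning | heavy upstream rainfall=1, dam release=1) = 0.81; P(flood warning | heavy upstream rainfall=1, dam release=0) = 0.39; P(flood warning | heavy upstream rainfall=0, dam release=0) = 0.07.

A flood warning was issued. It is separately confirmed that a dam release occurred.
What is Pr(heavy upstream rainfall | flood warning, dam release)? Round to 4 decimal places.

Pr(heavy upstream rainfall | flood warning, dam release) ≈ 0.3689

Numerator (weight on configurations with heavy upstream rainfall): 0.81×0.345 = 0.279450
Denominator P(flood warning | dam release): 0.73×0.655 + 0.81×0.345 = 0.757600
Posterior = 0.279450 / 0.757600 ≈ 0.3689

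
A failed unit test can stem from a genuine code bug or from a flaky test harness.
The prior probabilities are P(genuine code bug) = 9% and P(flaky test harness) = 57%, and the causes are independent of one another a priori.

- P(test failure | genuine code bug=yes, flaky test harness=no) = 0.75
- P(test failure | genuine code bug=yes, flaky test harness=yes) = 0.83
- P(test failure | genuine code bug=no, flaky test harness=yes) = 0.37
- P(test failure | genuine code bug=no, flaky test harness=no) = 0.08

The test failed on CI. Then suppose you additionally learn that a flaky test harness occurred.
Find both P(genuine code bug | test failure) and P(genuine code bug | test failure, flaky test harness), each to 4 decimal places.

P(genuine code bug | test failure) ≈ 0.2429; P(genuine code bug | test failure, flaky test harness) ≈ 0.1816

Numerator (weight on configurations with genuine code bug): 0.029025 + 0.042579 = 0.071604
The normalizing constant is 0.08×0.91×0.43 + 0.37×0.91×0.57 + 0.75×0.09×0.43 + 0.83×0.09×0.57 = 0.294827
Posterior = 0.071604 / 0.294827 ≈ 0.2429

Now also conditioning on flaky test harness=true:
Enumerate both values of genuine code bug and weight by the priors:
  P(test failure | flaky test harness) = 0.37*0.91 + 0.83*0.09
        = 0.336700 + 0.074700 = 0.411400
The terms with genuine code bug present sum to 0.074700, so
  P(genuine code bug | test failure, flaky test harness) = 0.074700 / 0.411400 ≈ 0.1816
This is intercausal reasoning (explaining away): once flaky test harness accounts for the test failure, genuine code bug becomes less likely.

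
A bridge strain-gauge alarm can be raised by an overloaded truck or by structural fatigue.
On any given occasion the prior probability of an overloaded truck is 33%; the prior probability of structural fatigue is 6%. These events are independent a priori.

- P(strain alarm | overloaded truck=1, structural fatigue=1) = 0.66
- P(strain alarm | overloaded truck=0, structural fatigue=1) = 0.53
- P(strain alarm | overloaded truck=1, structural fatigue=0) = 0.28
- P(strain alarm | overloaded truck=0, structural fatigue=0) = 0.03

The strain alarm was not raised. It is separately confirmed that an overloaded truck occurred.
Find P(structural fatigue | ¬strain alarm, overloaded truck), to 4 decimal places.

Enumerate both values of structural fatigue and weight by the priors:
  P(¬strain alarm | overloaded truck) = 0.72×0.94 + 0.34×0.06
        = 0.676800 + 0.020400 = 0.697200
Configurations with structural fatigue contribute 0.020400, so
  P(structural fatigue | ¬strain alarm, overloaded truck) = 0.020400 / 0.697200 ≈ 0.0293

P(structural fatigue | ¬strain alarm, overloaded truck) ≈ 0.0293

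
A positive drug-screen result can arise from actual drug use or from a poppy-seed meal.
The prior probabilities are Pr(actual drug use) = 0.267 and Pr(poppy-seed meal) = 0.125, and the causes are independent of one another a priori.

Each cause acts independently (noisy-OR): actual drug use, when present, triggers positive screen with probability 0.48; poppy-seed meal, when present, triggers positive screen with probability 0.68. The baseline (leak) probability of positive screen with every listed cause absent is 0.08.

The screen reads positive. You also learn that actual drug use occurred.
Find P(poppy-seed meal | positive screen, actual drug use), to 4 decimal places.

P(poppy-seed meal | positive screen, actual drug use) ≈ 0.1883

Under noisy-OR, P(positive screen | causes) = 1 − (1−0.08)·∏(1−qᵢ) over the active causes.
Weight on poppy-seed meal=true, given the evidence: 0.846912×0.125 = 0.105864
Denominator P(positive screen | actual drug use): 0.5216×0.875 + 0.846912×0.125 = 0.562264
P(poppy-seed meal | positive screen, actual drug use) = 0.105864/0.562264 ≈ 0.1883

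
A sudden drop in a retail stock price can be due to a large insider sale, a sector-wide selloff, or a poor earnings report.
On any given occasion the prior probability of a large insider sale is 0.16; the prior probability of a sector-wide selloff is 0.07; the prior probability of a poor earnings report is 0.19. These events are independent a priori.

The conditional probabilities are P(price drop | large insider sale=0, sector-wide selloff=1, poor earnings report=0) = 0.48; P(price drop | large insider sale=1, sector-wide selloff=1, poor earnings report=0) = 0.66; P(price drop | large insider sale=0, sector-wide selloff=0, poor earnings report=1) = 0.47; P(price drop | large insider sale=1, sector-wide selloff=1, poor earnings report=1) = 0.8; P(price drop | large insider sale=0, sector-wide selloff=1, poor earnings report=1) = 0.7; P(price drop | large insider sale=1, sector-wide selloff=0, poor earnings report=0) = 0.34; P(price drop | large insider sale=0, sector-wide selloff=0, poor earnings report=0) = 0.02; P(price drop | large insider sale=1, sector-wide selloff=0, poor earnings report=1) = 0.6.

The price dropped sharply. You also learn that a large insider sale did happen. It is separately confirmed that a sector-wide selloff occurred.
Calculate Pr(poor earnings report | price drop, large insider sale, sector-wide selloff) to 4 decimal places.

P(price drop | large insider sale, sector-wide selloff) = 0.66*0.81 + 0.8*0.19 = 0.534600 + 0.152000 = 0.686600
Restricting to configurations with poor earnings report present: 0.8*0.19 = 0.152000.
P(poor earnings report | price drop, large insider sale, sector-wide selloff) = 0.152000 / 0.686600 ≈ 0.2214

Pr(poor earnings report | price drop, large insider sale, sector-wide selloff) ≈ 0.2214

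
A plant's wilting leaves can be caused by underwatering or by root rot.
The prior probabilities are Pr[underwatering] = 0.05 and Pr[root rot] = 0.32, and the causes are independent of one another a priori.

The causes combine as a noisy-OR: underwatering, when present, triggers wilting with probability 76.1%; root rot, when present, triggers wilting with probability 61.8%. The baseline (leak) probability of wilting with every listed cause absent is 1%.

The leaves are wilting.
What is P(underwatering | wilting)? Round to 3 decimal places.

Under noisy-OR, P(wilting | causes) = 1 − (1−0.01)·∏(1−qᵢ) over the active causes.
P(wilting) = 0.01·0.95·0.68 + 0.62182·0.95·0.32 + 0.76339·0.05·0.68 + 0.909615·0.05·0.32 = 0.006460 + 0.189033 + 0.025955 + 0.014554 = 0.236002
Of this, 0.040509 comes from 0.025955 + 0.014554 (the underwatering=true cases).
Hence the posterior is 0.040509/0.236002 ≈ 0.172.

P(underwatering | wilting) ≈ 0.172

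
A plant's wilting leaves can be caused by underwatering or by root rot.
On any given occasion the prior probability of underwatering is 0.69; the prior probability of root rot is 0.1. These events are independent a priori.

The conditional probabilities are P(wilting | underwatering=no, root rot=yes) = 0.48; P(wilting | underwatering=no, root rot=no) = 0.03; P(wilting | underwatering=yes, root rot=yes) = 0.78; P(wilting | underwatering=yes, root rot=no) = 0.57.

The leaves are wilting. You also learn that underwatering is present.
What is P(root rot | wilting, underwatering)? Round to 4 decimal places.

P(root rot | wilting, underwatering) ≈ 0.1320

By total probability over both values of root rot:
  P(wilting | underwatering) = 0.57·0.9 + 0.78·0.1
        = 0.513000 + 0.078000 = 0.591000
Keeping only the root rot-present terms gives 0.078000, so
  P(root rot | wilting, underwatering) = 0.078000 / 0.591000 ≈ 0.1320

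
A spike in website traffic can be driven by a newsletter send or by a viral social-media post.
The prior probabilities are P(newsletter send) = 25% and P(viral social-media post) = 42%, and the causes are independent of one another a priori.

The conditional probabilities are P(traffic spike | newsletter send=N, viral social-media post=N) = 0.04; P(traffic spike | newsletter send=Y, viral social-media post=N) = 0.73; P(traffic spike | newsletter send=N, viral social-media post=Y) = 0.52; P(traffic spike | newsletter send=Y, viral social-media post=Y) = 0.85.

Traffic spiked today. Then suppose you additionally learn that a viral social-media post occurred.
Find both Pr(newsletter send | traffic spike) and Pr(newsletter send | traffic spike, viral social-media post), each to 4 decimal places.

Pr(newsletter send | traffic spike) ≈ 0.5185; Pr(newsletter send | traffic spike, viral social-media post) ≈ 0.3527

Numerator (weight on configurations with newsletter send): 0.105850 + 0.089250 = 0.195100
Normalizer over all consistent configurations: 0.04×0.75×0.58 + 0.52×0.75×0.42 + 0.73×0.25×0.58 + 0.85×0.25×0.42 = 0.376300
P(newsletter send | traffic spike) = 0.195100/0.376300 ≈ 0.5185

With the extra evidence:
P(traffic spike | viral social-media post) = 0.52×0.75 + 0.85×0.25 = 0.390000 + 0.212500 = 0.602500
The newsletter send-present share is 0.85×0.25 = 0.212500.
P(newsletter send | traffic spike, viral social-media post) = 0.212500 / 0.602500 ≈ 0.3527
Conditioning on viral social-media post lowers the posterior on newsletter send: the classic explaining-away effect in a common-effect structure.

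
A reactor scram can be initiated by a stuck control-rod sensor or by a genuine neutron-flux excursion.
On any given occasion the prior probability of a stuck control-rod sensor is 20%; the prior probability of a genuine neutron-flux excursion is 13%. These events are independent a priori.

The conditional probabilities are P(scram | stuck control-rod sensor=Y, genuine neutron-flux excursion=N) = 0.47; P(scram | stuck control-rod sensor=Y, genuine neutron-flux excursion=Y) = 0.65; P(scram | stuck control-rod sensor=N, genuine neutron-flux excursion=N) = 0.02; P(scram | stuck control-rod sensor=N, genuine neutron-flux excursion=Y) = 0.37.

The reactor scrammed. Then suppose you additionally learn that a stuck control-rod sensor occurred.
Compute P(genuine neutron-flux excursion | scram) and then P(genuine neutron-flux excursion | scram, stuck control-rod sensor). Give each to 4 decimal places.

P(scram) = 0.02·0.8·0.87 + 0.37·0.8·0.13 + 0.47·0.2·0.87 + 0.65·0.2·0.13 = 0.013920 + 0.038480 + 0.081780 + 0.016900 = 0.151080
Restricting to configurations with genuine neutron-flux excursion present: 0.038480 + 0.016900 = 0.055380.
So P(genuine neutron-flux excursion | scram) = 0.055380/0.151080 ≈ 0.3666.

With the extra evidence:
P(scram | stuck control-rod sensor) = 0.47·0.87 + 0.65·0.13 = 0.408900 + 0.084500 = 0.493400
Of this, 0.084500 comes from 0.65·0.13 (the genuine neutron-flux excursion=true cases).
Hence the posterior is 0.084500/0.493400 ≈ 0.1713.
The drop from 0.3666 to 0.1713 is the explaining-away (discounting) effect.

P(genuine neutron-flux excursion | scram) ≈ 0.3666; P(genuine neutron-flux excursion | scram, stuck control-rod sensor) ≈ 0.1713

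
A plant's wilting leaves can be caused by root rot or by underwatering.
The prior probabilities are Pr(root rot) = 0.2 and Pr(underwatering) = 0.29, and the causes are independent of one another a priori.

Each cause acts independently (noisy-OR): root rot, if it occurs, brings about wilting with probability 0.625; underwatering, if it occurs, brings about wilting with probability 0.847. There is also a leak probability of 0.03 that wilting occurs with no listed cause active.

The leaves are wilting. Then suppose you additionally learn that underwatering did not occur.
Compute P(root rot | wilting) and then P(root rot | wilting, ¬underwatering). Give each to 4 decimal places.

Under noisy-OR, P(wilting | causes) = 1 − (1−0.03)·∏(1−qᵢ) over the active causes.
Numerator (weight on configurations with root rot): 0.090347 + 0.054772 = 0.145119
The normalizing constant is 0.03·0.8·0.71 + 0.85159·0.8·0.29 + 0.63625·0.2·0.71 + 0.944346·0.2·0.29 = 0.359728
P(root rot | wilting) = 0.145119/0.359728 ≈ 0.4034

Now also conditioning on underwatering≠true:
P(wilting | ¬underwatering) = 0.03×0.8 + 0.63625×0.2 = 0.024000 + 0.127250 = 0.151250
Restricting to configurations with root rot present: 0.63625×0.2 = 0.127250.
Hence the posterior is 0.127250/0.151250 ≈ 0.8413.
With underwatering excluded, root rot must carry more of the explanatory weight for the wilting.

P(root rot | wilting) ≈ 0.4034; P(root rot | wilting, ¬underwatering) ≈ 0.8413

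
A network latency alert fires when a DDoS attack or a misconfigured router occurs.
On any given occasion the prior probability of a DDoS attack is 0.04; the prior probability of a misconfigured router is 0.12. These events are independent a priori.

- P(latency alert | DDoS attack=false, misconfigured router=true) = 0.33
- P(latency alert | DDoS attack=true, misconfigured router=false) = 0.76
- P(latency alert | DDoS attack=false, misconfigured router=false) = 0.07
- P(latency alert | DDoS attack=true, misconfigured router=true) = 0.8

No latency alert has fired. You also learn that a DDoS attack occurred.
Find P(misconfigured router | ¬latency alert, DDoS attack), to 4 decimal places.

For the numerator, keep only misconfigured router=true terms: 0.2*0.12 = 0.024000
Denominator P(¬latency alert | DDoS attack): 0.24*0.88 + 0.2*0.12 = 0.235200
Posterior = 0.024000 / 0.235200 ≈ 0.1020

P(misconfigured router | ¬latency alert, DDoS attack) ≈ 0.1020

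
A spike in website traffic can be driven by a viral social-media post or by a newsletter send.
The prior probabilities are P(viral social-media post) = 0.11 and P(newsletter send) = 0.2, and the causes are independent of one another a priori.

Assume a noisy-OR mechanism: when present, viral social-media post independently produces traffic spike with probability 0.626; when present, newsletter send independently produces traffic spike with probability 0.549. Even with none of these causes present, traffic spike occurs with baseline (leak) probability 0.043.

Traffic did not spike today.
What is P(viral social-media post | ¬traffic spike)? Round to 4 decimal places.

P(viral social-media post | ¬traffic spike) ≈ 0.0442

Under noisy-OR, P(traffic spike | causes) = 1 − (1−0.043)·∏(1−qᵢ) over the active causes.
For the numerator, keep only viral social-media post=true terms: 0.031497 + 0.003551 = 0.035048
Normalizer over all consistent configurations: 0.957·0.89·0.8 + 0.431607·0.89·0.2 + 0.357918·0.11·0.8 + 0.161421·0.11·0.2 = 0.793258
P(viral social-media post | ¬traffic spike) = 0.035048/0.793258 ≈ 0.0442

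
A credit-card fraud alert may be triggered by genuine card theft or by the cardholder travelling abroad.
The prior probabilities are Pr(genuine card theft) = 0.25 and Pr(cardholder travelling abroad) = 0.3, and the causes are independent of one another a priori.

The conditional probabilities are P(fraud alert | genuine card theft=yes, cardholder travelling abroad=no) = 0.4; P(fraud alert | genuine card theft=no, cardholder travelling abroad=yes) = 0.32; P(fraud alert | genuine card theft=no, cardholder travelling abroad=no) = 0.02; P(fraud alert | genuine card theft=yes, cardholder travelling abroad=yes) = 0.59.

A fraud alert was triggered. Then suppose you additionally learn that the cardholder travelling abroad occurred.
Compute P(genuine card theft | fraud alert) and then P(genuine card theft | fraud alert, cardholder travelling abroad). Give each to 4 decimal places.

P(genuine card theft | fraud alert) ≈ 0.5807; P(genuine card theft | fraud alert, cardholder travelling abroad) ≈ 0.3806

For the numerator, keep only genuine card theft=true terms: 0.070000 + 0.044250 = 0.114250
Denominator P(fraud alert): 0.02×0.75×0.7 + 0.32×0.75×0.3 + 0.4×0.25×0.7 + 0.59×0.25×0.3 = 0.196750
P(genuine card theft | fraud alert) = 0.114250/0.196750 ≈ 0.5807

With the extra evidence:
P(fraud alert | cardholder travelling abroad) = 0.32*0.75 + 0.59*0.25 = 0.240000 + 0.147500 = 0.387500
The genuine card theft-present share is 0.59*0.25 = 0.147500.
Hence the posterior is 0.147500/0.387500 ≈ 0.3806.
— cardholder travelling abroad explains away the evidence for genuine card theft.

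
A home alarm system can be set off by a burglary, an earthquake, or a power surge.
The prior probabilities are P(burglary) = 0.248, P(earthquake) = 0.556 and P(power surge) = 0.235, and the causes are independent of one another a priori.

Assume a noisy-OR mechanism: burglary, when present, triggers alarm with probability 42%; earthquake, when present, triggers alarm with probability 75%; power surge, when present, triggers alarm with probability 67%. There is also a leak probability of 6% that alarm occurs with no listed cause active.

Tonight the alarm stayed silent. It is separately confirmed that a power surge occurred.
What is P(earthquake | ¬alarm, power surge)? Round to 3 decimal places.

Under noisy-OR, P(alarm | causes) = 1 − (1−0.06)·∏(1−qᵢ) over the active causes.
Sum P(¬alarm|·) weighted by the priors over the 4 (burglary, earthquake) configurations:
  P(¬alarm | power surge) = 0.3102*0.752*0.444 + 0.07755*0.752*0.556 + 0.179916*0.248*0.444 + 0.044979*0.248*0.556
        = 0.103572 + 0.032425 + 0.019811 + 0.006202 = 0.162010
Keeping only the earthquake-present terms gives 0.038627, so
  P(earthquake | ¬alarm, power surge) = 0.038627 / 0.162010 ≈ 0.238

P(earthquake | ¬alarm, power surge) ≈ 0.238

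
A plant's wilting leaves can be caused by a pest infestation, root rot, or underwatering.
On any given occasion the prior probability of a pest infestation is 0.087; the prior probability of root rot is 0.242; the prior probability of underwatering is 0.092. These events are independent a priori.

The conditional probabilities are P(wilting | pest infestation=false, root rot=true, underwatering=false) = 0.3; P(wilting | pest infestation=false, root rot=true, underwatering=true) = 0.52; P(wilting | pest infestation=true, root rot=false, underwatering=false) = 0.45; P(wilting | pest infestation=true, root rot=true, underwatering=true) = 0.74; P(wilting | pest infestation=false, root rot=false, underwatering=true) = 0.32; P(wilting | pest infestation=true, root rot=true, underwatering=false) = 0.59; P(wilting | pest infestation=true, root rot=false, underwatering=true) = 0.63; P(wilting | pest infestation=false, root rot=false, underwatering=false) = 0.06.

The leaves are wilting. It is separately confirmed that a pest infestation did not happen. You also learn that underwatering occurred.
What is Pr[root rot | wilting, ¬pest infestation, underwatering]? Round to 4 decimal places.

For the numerator, keep only root rot=true terms: 0.52*0.242 = 0.125840
Normalizer over all consistent configurations: 0.32*0.758 + 0.52*0.242 = 0.368400
Posterior = 0.125840 / 0.368400 ≈ 0.3416

Pr[root rot | wilting, ¬pest infestation, underwatering] ≈ 0.3416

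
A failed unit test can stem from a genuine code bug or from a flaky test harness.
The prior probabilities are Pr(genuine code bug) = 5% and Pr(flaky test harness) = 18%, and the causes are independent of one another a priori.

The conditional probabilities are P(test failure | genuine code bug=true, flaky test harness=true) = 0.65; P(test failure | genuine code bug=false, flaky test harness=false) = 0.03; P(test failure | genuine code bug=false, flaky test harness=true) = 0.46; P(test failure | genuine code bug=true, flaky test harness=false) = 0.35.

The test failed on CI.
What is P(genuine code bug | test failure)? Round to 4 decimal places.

P(genuine code bug | test failure) ≈ 0.1653

P(test failure) = 0.03*0.95*0.82 + 0.46*0.95*0.18 + 0.35*0.05*0.82 + 0.65*0.05*0.18 = 0.023370 + 0.078660 + 0.014350 + 0.005850 = 0.122230
Restricting to configurations with genuine code bug present: 0.014350 + 0.005850 = 0.020200.
Hence the posterior is 0.020200/0.122230 ≈ 0.1653.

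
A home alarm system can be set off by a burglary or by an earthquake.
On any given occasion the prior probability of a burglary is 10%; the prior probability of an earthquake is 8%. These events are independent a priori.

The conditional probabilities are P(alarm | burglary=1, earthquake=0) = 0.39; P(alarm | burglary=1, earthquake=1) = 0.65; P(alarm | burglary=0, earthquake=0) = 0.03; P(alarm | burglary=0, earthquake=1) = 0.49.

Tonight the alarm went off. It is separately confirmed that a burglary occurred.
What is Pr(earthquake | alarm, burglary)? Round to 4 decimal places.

Pr(earthquake | alarm, burglary) ≈ 0.1266

P(alarm | burglary) = 0.39*0.92 + 0.65*0.08 = 0.358800 + 0.052000 = 0.410800
The earthquake-present share is 0.65*0.08 = 0.052000.
So P(earthquake | alarm, burglary) = 0.052000/0.410800 ≈ 0.1266.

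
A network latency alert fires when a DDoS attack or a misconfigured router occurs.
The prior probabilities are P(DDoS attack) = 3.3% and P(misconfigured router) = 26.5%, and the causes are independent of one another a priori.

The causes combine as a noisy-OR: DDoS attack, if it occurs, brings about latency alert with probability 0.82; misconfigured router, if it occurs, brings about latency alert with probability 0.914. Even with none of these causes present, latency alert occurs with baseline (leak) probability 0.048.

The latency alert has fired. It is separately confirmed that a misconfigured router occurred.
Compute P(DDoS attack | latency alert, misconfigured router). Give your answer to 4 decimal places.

P(DDoS attack | latency alert, misconfigured router) ≈ 0.0353

Under noisy-OR, P(latency alert | causes) = 1 − (1−0.048)·∏(1−qᵢ) over the active causes.
Sum P(latency alert|·) weighted by the priors over both values of DDoS attack:
  P(latency alert | misconfigured router) = 0.918128×0.967 + 0.985263×0.033
        = 0.887830 + 0.032514 = 0.920344
The terms with DDoS attack present sum to 0.032514, so
  P(DDoS attack | latency alert, misconfigured router) = 0.032514 / 0.920344 ≈ 0.0353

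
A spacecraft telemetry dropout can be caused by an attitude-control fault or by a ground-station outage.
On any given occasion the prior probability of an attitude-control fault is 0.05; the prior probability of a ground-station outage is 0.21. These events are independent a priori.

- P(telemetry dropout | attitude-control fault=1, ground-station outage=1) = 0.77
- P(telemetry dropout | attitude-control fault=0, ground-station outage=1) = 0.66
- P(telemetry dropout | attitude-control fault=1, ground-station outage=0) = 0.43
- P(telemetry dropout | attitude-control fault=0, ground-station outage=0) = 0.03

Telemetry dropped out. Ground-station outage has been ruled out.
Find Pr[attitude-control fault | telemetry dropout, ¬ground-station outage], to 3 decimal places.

Numerator (weight on configurations with attitude-control fault): 0.43×0.05 = 0.021500
Normalizer over all consistent configurations: 0.03×0.95 + 0.43×0.05 = 0.050000
Posterior = 0.021500 / 0.050000 ≈ 0.430

Pr[attitude-control fault | telemetry dropout, ¬ground-station outage] ≈ 0.430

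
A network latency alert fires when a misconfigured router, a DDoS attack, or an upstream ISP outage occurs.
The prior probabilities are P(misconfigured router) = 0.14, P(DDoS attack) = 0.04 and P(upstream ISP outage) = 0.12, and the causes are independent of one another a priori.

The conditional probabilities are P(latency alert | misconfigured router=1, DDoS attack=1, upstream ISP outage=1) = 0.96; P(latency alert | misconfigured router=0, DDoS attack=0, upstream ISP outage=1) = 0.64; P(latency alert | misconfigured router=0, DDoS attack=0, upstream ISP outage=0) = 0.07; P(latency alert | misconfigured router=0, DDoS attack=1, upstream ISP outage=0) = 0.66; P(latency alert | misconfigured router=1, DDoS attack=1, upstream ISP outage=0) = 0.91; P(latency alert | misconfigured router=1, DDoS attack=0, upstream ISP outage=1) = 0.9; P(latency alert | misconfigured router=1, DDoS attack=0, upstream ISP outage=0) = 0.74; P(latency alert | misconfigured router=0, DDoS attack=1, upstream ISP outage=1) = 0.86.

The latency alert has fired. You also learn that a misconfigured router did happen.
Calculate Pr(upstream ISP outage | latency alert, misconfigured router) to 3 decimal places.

P(latency alert | misconfigured router) = 0.74·0.96·0.88 + 0.9·0.96·0.12 + 0.91·0.04·0.88 + 0.96·0.04·0.12 = 0.625152 + 0.103680 + 0.032032 + 0.004608 = 0.765472
Restricting to configurations with upstream ISP outage present: 0.103680 + 0.004608 = 0.108288.
So P(upstream ISP outage | latency alert, misconfigured router) = 0.108288/0.765472 ≈ 0.141.

Pr(upstream ISP outage | latency alert, misconfigured router) ≈ 0.141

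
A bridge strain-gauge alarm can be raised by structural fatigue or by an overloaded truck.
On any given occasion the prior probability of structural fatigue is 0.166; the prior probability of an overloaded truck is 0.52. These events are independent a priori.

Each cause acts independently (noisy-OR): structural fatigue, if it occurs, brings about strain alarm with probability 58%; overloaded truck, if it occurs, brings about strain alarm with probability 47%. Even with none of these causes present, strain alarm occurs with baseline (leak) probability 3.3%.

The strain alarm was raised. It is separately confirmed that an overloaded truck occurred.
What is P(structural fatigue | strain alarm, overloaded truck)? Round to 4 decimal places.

P(structural fatigue | strain alarm, overloaded truck) ≈ 0.2427

Under noisy-OR, P(strain alarm | causes) = 1 − (1−0.033)·∏(1−qᵢ) over the active causes.
Enumerate both values of structural fatigue and weight by the priors:
  P(strain alarm | overloaded truck) = 0.48749·0.834 + 0.784746·0.166
        = 0.406567 + 0.130268 = 0.536835
Configurations with structural fatigue contribute 0.130268, so
  P(structural fatigue | strain alarm, overloaded truck) = 0.130268 / 0.536835 ≈ 0.2427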